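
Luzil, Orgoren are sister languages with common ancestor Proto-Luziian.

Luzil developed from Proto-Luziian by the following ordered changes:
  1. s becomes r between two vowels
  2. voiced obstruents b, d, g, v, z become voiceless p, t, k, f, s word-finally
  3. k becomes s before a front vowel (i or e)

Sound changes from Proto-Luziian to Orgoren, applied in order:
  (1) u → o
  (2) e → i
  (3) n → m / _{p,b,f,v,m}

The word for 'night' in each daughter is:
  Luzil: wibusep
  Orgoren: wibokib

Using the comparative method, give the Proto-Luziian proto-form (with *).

Position 4: Luzil has u, Orgoren has o. Luzil preserves u here (none of its changes turn any other segment into u), so the proto-segment is *u.
Position 5: Luzil has s, Orgoren has k. Orgoren preserves k here (none of its changes turn any other segment into k), so the proto-segment is *k.
Position 7: Luzil has p, Orgoren has b. Orgoren preserves b here (none of its changes turn any other segment into b), so the proto-segment is *b.
Verify the candidate proto-form against each daughter:
Luzil: start from *wibukeb.
  rule 1: no change — wibukeb
  rule 2 (final devoicing): wibukeb → wibukep
  rule 3 (palatalisation): wibukep → wibusep
  ⇒ Luzil wibusep
Orgoren: *wibukeb
  wibukeb → wibokeb   [vowel merger]
  wibokeb → wibokib   [vowel merger]
  wibokib (rule 3 does not apply)
  giving Orgoren wibokib.
Only *wibukeb yields all of Luzil wibusep, Orgoren wibokib.

*wibukeb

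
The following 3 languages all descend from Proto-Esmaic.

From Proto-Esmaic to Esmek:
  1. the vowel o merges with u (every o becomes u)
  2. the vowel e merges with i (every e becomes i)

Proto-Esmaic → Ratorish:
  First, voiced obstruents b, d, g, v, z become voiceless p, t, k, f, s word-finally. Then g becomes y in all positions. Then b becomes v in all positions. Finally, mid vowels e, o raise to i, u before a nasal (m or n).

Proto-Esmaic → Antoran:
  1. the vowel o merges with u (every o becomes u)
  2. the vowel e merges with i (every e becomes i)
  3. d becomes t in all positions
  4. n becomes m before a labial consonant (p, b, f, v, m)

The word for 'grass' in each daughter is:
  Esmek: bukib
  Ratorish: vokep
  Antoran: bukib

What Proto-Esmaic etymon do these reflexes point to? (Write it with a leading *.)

*bokeb

Position 5: Esmek has b, Ratorish has p, Antoran has b. Esmek preserves b here (none of its changes turn any other segment into b), so the proto-segment is *b.
Position 4: Esmek has i, Ratorish has e, Antoran has i. Ratorish preserves e here (none of its changes turn any other segment into e), so the proto-segment is *e.
This points to *bokeb. Verify forward in each daughter:
Esmek: *bokeb > bukeb > bukib  (by vowel merger, vowel merger)
Ratorish: start from *bokeb.
  rule 1 (final devoicing): bokeb → bokep
  rule 2: no change — bokep
  rule 3 (unconditioned shift): bokep → vokep
  rule 4: no change — vokep
  ⇒ Ratorish vokep
Antoran: *bokeb > bukeb > bukib  (by vowel merger, vowel merger)
*bokeb is the unique common source.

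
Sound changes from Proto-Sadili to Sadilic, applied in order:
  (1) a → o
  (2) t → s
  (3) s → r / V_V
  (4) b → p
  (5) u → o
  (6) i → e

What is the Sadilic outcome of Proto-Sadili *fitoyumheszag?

feroyomheszog

Sadilic: *fitoyumheszag > fitoyumheszog > fisoyumheszog > firoyumheszog > firoyomheszog > feroyomheszog  (by vowel merger, unconditioned shift, rhotacism, vowel merger, vowel merger)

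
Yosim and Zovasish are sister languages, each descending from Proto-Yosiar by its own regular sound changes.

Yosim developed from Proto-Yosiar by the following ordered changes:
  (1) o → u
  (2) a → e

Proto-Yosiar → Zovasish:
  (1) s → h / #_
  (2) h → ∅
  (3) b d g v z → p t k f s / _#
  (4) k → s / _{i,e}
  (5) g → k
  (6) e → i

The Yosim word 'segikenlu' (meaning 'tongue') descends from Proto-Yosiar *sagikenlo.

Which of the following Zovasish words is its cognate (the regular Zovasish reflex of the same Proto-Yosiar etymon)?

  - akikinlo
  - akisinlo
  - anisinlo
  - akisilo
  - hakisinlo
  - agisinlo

Zovasish: *sagikenlo
  sagikenlo → hagikenlo   [debuccalisation]
  hagikenlo → agikenlo   [h-loss]
  agikenlo (rule 3 does not apply)
  agikenlo → agisenlo   [palatalisation]
  agisenlo → akisenlo   [unconditioned shift]
  akisenlo → akisinlo   [vowel merger]
  giving Zovasish akisinlo.
The other candidates each miss or misapply at least one Zovasish change.

akisinlo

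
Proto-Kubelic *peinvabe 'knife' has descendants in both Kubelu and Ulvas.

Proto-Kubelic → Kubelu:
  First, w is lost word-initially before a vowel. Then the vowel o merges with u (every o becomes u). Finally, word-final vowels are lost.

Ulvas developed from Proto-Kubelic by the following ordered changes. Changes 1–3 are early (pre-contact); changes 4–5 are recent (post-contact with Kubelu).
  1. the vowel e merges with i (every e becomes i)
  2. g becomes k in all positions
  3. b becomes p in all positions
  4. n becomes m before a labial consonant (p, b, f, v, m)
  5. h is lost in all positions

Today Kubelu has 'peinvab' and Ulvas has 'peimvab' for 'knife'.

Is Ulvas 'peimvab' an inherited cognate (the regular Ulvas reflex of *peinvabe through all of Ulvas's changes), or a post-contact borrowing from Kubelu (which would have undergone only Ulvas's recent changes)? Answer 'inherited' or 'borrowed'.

If inherited, *peinvabe would pass through all of Ulvas's changes:
Ulvas: start from *peinvabe.
  rule 1 (vowel merger): peinvabe → piinvabi
  rule 2: no change — piinvabi
  rule 3 (unconditioned shift): piinvabi → piinvapi
  rule 4 (nasal place assimilation): piinvapi → piimvapi
  rule 5: no change — piimvapi
  ⇒ Ulvas piimvapi
If borrowed from Kubelu 'peinvab' after the early changes, it would undergo only the recent ones:
  rule 4 (nasal place assimilation): peinvab → peimvab
  rule 5 (h-loss): no change (peimvab)
  ⇒ as a loan: peimvab
Ulvas 'peimvab' matches the loan outcome 'peimvab', not the inherited 'piimvapi' — it skipped the early Ulvas changes, so it was borrowed from Kubelu.

borrowed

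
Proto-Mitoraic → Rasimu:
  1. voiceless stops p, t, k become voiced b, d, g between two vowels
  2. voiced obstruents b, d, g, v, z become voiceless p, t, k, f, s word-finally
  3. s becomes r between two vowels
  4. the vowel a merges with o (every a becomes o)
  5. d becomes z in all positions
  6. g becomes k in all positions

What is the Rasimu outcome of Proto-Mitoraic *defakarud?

zefokorut

Rasimu: *defakarud
  defakarud → defagarud   [intervocalic voicing]
  defagarud → defagarut   [final devoicing]
  defagarut (rule 3 does not apply)
  defagarut → defogorut   [vowel merger]
  defogorut → zefogorut   [unconditioned shift]
  zefogorut → zefokorut   [unconditioned shift]
  giving Rasimu zefokorut.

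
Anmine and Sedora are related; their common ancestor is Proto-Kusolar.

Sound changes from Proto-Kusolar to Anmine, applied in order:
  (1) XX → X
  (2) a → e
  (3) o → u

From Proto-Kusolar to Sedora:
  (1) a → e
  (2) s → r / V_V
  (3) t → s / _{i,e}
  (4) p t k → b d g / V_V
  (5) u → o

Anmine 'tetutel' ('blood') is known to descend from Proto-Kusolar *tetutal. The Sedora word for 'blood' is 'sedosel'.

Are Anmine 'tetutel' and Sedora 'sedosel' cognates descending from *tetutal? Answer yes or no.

yes

Derive the expected Sedora reflex of *tetutal:
Sedora: *tetutal
  tetutal → tetutel   [vowel merger]
  tetutel (rule 2 does not apply)
  tetutel → setusel   [palatalisation]
  setusel → sedusel   [intervocalic voicing]
  sedusel → sedosel   [vowel merger]
  giving Sedora sedosel.
Sedora 'sedosel' matches the regular reflex exactly, so the pair is cognate.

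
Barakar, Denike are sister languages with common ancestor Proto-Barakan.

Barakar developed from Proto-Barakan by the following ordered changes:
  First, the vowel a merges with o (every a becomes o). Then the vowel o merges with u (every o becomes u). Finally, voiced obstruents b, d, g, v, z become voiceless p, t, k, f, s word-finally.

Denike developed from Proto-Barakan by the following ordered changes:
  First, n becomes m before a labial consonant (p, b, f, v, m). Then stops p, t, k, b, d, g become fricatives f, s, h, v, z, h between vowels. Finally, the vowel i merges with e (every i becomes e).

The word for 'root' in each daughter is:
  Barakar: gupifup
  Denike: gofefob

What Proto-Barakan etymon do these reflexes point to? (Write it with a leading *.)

Position 7: Barakar has p, Denike has b. Denike preserves b here (none of its changes turn any other segment into b), so the proto-segment is *b.
Position 3: Barakar has p, Denike has f. Taking the neighbouring segments as reconstructed: Barakar p can only go back to *p; Denike f could go back to *p or *f — the one source consistent with every daughter is *p.
Position 2: Barakar has u, Denike has o. Denike preserves o here (none of its changes turn any other segment into o), so the proto-segment is *o.
Continuing position by position gives *gopifob; check it forward:
Barakar: *gopifob > gupifub > gupifup  (by vowel merger, final devoicing)
Denike: *gopifob > gofifob > gofefob  (by intervocalic lenition, vowel merger)
*gopifob is the unique common source.

*gopifob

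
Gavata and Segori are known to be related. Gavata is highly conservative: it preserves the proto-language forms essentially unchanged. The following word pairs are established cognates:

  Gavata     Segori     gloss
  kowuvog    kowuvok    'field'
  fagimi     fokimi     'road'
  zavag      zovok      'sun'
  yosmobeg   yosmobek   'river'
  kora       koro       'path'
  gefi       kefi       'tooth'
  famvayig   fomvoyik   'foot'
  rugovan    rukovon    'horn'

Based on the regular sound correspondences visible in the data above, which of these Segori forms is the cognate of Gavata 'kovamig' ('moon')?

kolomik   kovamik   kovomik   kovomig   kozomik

famvayig ~ fomvoyik — Gavata a corresponds to Segori o after a consonant, before a nasal.
kowuvog ~ kowuvok, zavag ~ zovok — Gavata g corresponds to Segori k word-finally.
Applying these to Gavata 'kovamig':
  kovamig → kovomig   (a→o after a consonant, before a nasal)
  kovomig → kovomik   (g→k word-finally)
So the Segori cognate is 'kovomik'.

kovomik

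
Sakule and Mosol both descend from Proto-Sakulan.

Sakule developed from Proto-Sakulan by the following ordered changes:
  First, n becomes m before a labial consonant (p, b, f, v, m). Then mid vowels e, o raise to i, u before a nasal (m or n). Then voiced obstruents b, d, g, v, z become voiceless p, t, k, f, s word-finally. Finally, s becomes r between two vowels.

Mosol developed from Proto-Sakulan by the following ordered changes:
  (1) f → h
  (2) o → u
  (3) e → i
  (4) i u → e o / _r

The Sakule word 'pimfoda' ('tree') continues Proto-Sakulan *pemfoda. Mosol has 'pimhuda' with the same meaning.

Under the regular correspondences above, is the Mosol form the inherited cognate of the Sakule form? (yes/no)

yes

Derive the expected Mosol reflex of *pemfoda:
Mosol: *pemfoda > pemhoda > pemhuda > pimhuda  (by unconditioned shift, vowel merger, vowel merger)
Mosol 'pimhuda' matches the regular reflex exactly, so the pair is cognate.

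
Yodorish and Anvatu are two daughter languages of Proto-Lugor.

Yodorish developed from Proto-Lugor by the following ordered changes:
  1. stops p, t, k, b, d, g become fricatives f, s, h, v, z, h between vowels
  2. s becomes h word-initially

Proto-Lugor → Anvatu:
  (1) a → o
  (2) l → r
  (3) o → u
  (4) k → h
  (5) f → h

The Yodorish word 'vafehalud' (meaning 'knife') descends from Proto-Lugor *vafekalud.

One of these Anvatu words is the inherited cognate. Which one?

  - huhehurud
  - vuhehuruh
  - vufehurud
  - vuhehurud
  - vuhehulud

vuhehurud

Anvatu: start from *vafekalud.
  rule 1 (vowel merger): vafekalud → vofekolud
  rule 2 (unconditioned shift): vofekolud → vofekorud
  rule 3 (vowel merger): vofekorud → vufekurud
  rule 4 (unconditioned shift): vufekurud → vufehurud
  rule 5 (unconditioned shift): vufehurud → vuhehurud
  ⇒ Anvatu vuhehurud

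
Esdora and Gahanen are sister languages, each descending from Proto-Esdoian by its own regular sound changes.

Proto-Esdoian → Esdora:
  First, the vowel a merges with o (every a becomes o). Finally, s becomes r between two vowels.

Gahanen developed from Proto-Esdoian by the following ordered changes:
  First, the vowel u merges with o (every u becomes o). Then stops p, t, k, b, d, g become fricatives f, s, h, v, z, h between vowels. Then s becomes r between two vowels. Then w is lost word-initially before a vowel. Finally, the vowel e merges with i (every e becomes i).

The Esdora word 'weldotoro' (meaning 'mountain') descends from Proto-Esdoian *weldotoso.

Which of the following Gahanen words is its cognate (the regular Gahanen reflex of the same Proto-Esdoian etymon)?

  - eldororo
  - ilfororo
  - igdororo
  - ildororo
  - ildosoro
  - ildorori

ildororo

Gahanen: *weldotoso
  weldotoso (rule 1 does not apply)
  weldotoso → weldososo   [intervocalic lenition]
  weldososo → weldororo   [rhotacism]
  weldororo → eldororo   [glide loss]
  eldororo → ildororo   [vowel merger]
  giving Gahanen ildororo.
Only 'ildororo' matches the regular Gahanen development of *weldotoso.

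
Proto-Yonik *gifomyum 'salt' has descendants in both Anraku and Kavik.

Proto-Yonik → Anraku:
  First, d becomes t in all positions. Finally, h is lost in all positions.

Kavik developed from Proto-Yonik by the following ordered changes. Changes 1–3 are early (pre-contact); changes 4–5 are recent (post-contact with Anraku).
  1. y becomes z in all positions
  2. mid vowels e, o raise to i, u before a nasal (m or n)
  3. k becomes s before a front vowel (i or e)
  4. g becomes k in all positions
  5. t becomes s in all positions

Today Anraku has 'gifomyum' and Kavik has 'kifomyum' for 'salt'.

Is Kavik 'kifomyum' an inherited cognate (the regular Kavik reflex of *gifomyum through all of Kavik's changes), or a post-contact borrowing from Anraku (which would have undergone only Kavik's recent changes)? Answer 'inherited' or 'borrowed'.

If inherited, *gifomyum would pass through all of Kavik's changes:
Kavik: *gifomyum > gifomzum > gifumzum > kifumzum  (by unconditioned shift, pre-nasal raising, unconditioned shift)
If borrowed from Anraku 'gifomyum' after the early changes, it would undergo only the recent ones:
  rule 4 (unconditioned shift): gifomyum → kifomyum
  rule 5 (unconditioned shift): no change (kifomyum)
  ⇒ as a loan: kifomyum
Kavik 'kifomyum' matches the loan outcome 'kifomyum', not the inherited 'kifumzum' — it skipped the early Kavik changes, so it was borrowed from Anraku.

borrowed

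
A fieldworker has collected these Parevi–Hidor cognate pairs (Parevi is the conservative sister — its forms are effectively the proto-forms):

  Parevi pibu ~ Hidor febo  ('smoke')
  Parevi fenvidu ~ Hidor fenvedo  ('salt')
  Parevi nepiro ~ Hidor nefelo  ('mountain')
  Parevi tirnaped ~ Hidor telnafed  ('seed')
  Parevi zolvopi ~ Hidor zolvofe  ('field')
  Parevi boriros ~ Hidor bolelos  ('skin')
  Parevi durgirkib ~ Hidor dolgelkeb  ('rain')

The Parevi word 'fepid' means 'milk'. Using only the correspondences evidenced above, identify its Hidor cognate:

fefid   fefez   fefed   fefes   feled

fefed

nepiro ~ nefelo, zolvopi ~ zolvofe — Parevi p corresponds to Hidor f between vowels (before a front vowel).
fenvidu ~ fenvedo — Parevi i corresponds to Hidor e after a consonant, before a consonant other than r, m, n, p, b, f, v.
Applying these to Parevi 'fepid':
  fepid → fefid   (p→f between vowels (before a front vowel))
  fefid → fefed   (i→e after a consonant, before a consonant other than r, m, n, p, b, f, v)
So the Hidor cognate is 'fefed'.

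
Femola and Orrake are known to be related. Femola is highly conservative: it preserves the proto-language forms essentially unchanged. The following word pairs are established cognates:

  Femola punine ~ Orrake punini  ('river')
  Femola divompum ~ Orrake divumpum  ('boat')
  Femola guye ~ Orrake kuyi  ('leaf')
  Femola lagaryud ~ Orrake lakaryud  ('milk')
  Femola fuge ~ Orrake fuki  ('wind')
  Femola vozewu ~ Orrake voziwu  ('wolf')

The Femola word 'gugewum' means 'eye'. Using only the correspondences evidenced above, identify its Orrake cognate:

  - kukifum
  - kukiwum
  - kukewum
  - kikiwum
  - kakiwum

kukiwum

guye ~ kuyi — Femola g corresponds to Orrake k word-initially before a back vowel.
fuge ~ fuki — Femola g corresponds to Orrake k between vowels (before a front vowel).
vozewu ~ voziwu — Femola e corresponds to Orrake i after a consonant, before a consonant other than r, m, n, p, b, f, v.
Applying these to Femola 'gugewum':
  gugewum → kugewum   (g→k word-initially before a back vowel)
  kugewum → kukewum   (g→k between vowels (before a front vowel))
  kukewum → kukiwum   (e→i after a consonant, before a consonant other than r, m, n, p, b, f, v)
So the Orrake cognate is 'kukiwum'.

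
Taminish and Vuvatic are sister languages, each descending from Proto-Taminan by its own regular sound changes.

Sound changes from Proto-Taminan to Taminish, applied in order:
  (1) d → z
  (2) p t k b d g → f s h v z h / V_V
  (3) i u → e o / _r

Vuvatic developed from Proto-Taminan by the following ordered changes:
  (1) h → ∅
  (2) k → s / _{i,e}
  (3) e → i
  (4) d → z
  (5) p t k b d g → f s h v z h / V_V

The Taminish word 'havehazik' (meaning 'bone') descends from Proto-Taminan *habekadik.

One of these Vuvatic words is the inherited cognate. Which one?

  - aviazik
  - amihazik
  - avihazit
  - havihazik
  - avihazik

Vuvatic: start from *habekadik.
  rule 1 (h-loss): habekadik → abekadik
  rule 2: no change — abekadik
  rule 3 (vowel merger): abekadik → abikadik
  rule 4 (unconditioned shift): abikadik → abikazik
  rule 5 (intervocalic lenition): abikazik → avihazik
  ⇒ Vuvatic avihazik
Among the options, 'avihazik' alone shows every Vuvatic change applied in order.

avihazik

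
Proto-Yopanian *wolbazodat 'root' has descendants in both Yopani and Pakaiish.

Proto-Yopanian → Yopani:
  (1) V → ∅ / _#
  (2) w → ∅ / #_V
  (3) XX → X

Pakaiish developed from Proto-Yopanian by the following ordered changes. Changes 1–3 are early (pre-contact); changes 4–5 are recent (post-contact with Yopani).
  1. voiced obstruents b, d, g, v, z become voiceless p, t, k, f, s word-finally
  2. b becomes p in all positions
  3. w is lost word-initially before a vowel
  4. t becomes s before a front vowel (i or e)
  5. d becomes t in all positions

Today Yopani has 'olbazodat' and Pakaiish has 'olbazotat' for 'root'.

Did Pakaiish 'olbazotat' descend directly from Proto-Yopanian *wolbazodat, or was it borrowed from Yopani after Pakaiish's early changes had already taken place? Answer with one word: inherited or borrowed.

If inherited, *wolbazodat would pass through all of Pakaiish's changes:
Pakaiish: *wolbazodat
  wolbazodat (rule 1 does not apply)
  wolbazodat → wolpazodat   [unconditioned shift]
  wolpazodat → olpazodat   [glide loss]
  olpazodat (rule 4 does not apply)
  olpazodat → olpazotat   [unconditioned shift]
  giving Pakaiish olpazotat.
If borrowed from Yopani 'olbazodat' after the early changes, it would undergo only the recent ones:
  rule 4 (palatalisation): no change (olbazodat)
  rule 5 (unconditioned shift): olbazodat → olbazotat
  ⇒ as a loan: olbazotat
Pakaiish 'olbazotat' matches the loan outcome 'olbazotat', not the inherited 'olpazotat' — it skipped the early Pakaiish changes, so it was borrowed from Yopani.

borrowed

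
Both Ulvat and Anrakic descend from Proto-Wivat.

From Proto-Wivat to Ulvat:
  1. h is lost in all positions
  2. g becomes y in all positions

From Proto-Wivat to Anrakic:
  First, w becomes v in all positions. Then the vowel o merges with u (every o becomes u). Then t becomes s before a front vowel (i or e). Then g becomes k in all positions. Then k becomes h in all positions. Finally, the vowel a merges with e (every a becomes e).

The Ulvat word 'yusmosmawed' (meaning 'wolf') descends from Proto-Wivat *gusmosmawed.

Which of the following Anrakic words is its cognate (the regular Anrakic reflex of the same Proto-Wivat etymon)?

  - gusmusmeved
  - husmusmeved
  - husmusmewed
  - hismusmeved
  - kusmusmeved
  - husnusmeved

husmusmeved

Anrakic: *gusmosmawed > gusmosmaved > gusmusmaved > kusmusmaved > husmusmaved > husmusmeved  (by unconditioned shift, vowel merger, unconditioned shift, unconditioned shift, vowel merger)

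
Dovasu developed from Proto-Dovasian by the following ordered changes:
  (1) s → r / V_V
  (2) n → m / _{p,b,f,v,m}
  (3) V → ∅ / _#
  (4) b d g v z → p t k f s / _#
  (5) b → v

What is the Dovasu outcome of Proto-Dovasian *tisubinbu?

tiruvimp

Dovasu: start from *tisubinbu.
  rule 1 (rhotacism): tisubinbu → tirubinbu
  rule 2 (nasal place assimilation): tirubinbu → tirubimbu
  rule 3 (apocope): tirubimbu → tirubimb
  rule 4 (final devoicing): tirubimb → tirubimp
  rule 5 (unconditioned shift): tirubimp → tiruvimp
  ⇒ Dovasu tiruvimp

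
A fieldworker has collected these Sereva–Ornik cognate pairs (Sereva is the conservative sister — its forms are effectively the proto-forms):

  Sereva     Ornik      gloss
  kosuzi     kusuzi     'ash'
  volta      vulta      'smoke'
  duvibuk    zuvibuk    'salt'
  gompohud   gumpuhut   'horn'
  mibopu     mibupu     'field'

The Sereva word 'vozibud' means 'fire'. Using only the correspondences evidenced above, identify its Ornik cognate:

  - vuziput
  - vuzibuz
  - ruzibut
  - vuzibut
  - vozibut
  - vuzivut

vuzibut

kosuzi ~ kusuzi, volta ~ vulta — Sereva o corresponds to Ornik u after a consonant, before a consonant other than r, m, n, p, b, f, v.
gompohud ~ gumpuhut — Sereva d corresponds to Ornik t word-finally.
Applying these to Sereva 'vozibud':
  vozibud → vuzibud   (o→u after a consonant, before a consonant other than r, m, n, p, b, f, v)
  vuzibud → vuzibut   (d→t word-finally)
So the Ornik cognate is 'vuzibut'.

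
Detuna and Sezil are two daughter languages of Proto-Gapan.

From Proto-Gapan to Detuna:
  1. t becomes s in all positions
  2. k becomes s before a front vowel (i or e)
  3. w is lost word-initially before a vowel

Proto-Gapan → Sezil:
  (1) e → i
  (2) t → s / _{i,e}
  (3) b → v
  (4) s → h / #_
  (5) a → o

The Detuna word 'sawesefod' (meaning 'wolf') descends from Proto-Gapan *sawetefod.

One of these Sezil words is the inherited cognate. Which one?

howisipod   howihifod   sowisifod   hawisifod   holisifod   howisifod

howisifod

Sezil: *sawetefod
  sawetefod → sawitifod   [vowel merger]
  sawitifod → sawisifod   [palatalisation]
  sawisifod (rule 3 does not apply)
  sawisifod → hawisifod   [debuccalisation]
  hawisifod → howisifod   [vowel merger]
  giving Sezil howisifod.
Only 'howisifod' matches the regular Sezil development of *sawetefod.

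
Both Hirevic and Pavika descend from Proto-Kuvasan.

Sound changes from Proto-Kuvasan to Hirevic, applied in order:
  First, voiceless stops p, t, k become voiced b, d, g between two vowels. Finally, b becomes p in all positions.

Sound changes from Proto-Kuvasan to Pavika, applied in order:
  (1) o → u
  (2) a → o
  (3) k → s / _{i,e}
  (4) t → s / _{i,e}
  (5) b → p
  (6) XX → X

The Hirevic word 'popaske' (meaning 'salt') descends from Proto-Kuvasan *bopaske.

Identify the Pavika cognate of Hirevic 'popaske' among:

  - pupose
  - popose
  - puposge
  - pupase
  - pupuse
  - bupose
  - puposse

pupose

Pavika: *bopaske > bupaske > buposke > buposse > puposse > pupose  (by vowel merger, vowel merger, palatalisation, unconditioned shift, degemination)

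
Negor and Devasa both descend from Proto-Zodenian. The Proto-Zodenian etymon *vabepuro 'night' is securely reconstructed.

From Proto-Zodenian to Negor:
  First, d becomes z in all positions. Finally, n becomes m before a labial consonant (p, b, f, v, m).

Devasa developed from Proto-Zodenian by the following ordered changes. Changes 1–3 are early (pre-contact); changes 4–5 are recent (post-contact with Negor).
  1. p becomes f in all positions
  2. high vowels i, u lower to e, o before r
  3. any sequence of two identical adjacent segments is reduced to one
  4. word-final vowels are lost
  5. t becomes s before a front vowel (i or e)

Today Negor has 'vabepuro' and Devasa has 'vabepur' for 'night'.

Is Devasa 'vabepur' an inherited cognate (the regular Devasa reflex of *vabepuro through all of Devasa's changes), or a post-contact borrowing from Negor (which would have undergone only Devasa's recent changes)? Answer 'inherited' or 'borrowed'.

borrowed

If inherited, *vabepuro would pass through all of Devasa's changes:
Devasa: *vabepuro > vabefuro > vabeforo > vabefor  (by unconditioned shift, pre-rhotic lowering, apocope)
If borrowed from Negor 'vabepuro' after the early changes, it would undergo only the recent ones:
  rule 4 (apocope): vabepuro → vabepur
  rule 5 (palatalisation): no change (vabepur)
  ⇒ as a loan: vabepur
Devasa 'vabepur' matches the loan outcome 'vabepur', not the inherited 'vabefor' — it skipped the early Devasa changes, so it was borrowed from Negor.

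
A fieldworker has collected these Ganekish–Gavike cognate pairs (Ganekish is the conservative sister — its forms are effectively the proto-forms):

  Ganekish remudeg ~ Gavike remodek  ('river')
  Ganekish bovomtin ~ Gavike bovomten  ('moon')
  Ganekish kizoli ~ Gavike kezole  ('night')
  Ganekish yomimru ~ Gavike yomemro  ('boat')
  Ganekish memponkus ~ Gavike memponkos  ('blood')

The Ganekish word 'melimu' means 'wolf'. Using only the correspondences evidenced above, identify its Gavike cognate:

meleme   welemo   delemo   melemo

melemo

yomimru ~ yomemro — Ganekish i corresponds to Gavike e after a consonant, before a nasal.
yomimru ~ yomemro — Ganekish u corresponds to Gavike o word-finally.
Applying these to Ganekish 'melimu':
  melimu → melemu   (i→e after a consonant, before a nasal)
  melemu → melemo   (u→o word-finally)
So the Gavike cognate is 'melemo'.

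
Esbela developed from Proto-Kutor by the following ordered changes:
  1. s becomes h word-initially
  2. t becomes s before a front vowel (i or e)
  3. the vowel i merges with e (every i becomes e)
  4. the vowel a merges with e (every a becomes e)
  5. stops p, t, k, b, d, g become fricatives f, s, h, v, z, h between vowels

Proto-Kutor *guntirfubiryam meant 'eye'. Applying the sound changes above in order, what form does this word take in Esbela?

gunserfuveryem

Esbela: start from *guntirfubiryam.
  rule 1: no change — guntirfubiryam
  rule 2 (palatalisation): guntirfubiryam → gunsirfubiryam
  rule 3 (vowel merger): gunsirfubiryam → gunserfuberyam
  rule 4 (vowel merger): gunserfuberyam → gunserfuberyem
  rule 5 (intervocalic lenition): gunserfuberyem → gunserfuveryem
  ⇒ Esbela gunserfuveryem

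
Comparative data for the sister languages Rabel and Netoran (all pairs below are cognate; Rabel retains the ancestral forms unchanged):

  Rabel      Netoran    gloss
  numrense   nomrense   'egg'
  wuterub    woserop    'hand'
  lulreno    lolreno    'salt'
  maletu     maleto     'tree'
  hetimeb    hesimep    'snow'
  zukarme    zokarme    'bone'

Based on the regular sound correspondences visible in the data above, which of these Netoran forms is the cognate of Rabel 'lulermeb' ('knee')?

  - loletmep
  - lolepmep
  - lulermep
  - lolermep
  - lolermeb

lolermep

wuterub ~ woserop, lulreno ~ lolreno — Rabel u corresponds to Netoran o after a consonant, before a consonant other than r, m, n, p, b, f, v.
wuterub ~ woserop, hetimeb ~ hesimep — Rabel b corresponds to Netoran p word-finally.
Applying these to Rabel 'lulermeb':
  lulermeb → lolermeb   (u→o after a consonant, before a consonant other than r, m, n, p, b, f, v)
  lolermeb → lolermep   (b→p word-finally)
So the Netoran cognate is 'lolermep'.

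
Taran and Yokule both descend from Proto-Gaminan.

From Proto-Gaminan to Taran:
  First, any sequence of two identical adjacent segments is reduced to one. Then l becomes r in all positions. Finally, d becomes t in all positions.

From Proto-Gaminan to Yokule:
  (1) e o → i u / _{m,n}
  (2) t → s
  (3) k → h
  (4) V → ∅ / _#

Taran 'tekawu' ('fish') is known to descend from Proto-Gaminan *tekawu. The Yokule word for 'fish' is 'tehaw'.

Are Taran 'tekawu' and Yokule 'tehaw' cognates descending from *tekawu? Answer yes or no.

Derive the expected Yokule reflex of *tekawu:
Yokule: *tekawu
  tekawu (rule 1 does not apply)
  tekawu → sekawu   [unconditioned shift]
  sekawu → sehawu   [unconditioned shift]
  sehawu → sehaw   [apocope]
  giving Yokule sehaw.
The regular Yokule reflex would be 'sehaw', but the attested form is 'tehaw'. The correspondence is irregular, so they are not cognates (the Yokule form has a different source).

no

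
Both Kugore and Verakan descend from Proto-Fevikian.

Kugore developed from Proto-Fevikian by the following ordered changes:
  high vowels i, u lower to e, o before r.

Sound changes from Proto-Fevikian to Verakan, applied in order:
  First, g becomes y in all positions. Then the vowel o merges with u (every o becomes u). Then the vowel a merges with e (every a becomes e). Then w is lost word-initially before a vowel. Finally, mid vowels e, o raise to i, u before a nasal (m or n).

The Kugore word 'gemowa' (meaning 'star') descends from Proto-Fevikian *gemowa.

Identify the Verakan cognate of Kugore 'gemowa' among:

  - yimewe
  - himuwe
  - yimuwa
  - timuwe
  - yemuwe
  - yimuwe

yimuwe

Verakan: *gemowa > yemowa > yemuwa > yemuwe > yimuwe  (by unconditioned shift, vowel merger, vowel merger, pre-nasal raising)
Among the options, 'yimuwe' alone shows every Verakan change applied in order.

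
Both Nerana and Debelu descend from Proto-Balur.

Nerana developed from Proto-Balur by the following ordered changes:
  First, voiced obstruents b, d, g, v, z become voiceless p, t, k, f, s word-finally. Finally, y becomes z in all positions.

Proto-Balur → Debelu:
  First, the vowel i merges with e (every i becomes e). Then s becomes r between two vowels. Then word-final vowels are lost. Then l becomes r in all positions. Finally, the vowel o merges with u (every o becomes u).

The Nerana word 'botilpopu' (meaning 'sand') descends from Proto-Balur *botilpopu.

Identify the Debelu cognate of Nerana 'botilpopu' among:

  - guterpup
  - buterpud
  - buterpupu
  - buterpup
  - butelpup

buterpup

Debelu: *botilpopu
  botilpopu → botelpopu   [vowel merger]
  botelpopu (rule 2 does not apply)
  botelpopu → botelpop   [apocope]
  botelpop → boterpop   [unconditioned shift]
  boterpop → buterpup   [vowel merger]
  giving Debelu buterpup.
Only 'buterpup' matches the regular Debelu development of *botilpopu.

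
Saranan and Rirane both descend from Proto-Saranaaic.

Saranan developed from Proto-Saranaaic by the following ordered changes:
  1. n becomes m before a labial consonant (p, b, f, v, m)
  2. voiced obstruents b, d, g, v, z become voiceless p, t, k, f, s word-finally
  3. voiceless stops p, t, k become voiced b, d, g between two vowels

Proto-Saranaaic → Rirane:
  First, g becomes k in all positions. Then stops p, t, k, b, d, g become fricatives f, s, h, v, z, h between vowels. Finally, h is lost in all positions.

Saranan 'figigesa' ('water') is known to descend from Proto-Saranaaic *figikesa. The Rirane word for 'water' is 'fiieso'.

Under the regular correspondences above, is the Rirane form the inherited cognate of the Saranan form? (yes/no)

Derive the expected Rirane reflex of *figikesa:
Rirane: *figikesa
  figikesa → fikikesa   [unconditioned shift]
  fikikesa → fihihesa   [intervocalic lenition]
  fihihesa → fiiesa   [h-loss]
  giving Rirane fiiesa.
The regular Rirane reflex would be 'fiiesa', but the attested form is 'fiieso'. The correspondence is irregular, so they are not cognates (the Rirane form has a different source).

no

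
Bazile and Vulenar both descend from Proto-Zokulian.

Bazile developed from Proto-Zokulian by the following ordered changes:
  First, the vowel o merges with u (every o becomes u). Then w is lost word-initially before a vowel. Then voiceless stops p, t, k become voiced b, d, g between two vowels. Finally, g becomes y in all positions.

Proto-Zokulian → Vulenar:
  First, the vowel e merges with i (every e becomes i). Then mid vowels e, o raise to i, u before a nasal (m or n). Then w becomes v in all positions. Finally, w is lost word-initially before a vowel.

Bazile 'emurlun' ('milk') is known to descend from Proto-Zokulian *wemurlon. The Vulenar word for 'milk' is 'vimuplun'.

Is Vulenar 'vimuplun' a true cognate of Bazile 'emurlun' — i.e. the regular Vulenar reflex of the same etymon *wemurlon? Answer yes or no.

no

Derive the expected Vulenar reflex of *wemurlon:
Vulenar: *wemurlon
  wemurlon → wimurlon   [vowel merger]
  wimurlon → wimurlun   [pre-nasal raising]
  wimurlun → vimurlun   [unconditioned shift]
  vimurlun (rule 4 does not apply)
  giving Vulenar vimurlun.
The regular Vulenar reflex would be 'vimurlun', but the attested form is 'vimuplun'. The correspondence is irregular, so they are not cognates (the Vulenar form has a different source).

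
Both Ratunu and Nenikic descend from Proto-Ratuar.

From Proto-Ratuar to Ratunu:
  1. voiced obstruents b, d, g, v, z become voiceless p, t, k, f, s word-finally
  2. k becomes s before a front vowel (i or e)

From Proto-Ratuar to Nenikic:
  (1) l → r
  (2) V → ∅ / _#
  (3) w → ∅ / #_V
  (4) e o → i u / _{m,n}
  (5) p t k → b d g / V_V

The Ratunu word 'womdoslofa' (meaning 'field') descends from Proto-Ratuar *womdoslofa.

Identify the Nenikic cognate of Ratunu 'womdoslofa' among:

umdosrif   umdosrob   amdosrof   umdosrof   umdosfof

Nenikic: start from *womdoslofa.
  rule 1 (unconditioned shift): womdoslofa → womdosrofa
  rule 2 (apocope): womdosrofa → womdosrof
  rule 3 (glide loss): womdosrof → omdosrof
  rule 4 (pre-nasal raising): omdosrof → umdosrof
  rule 5: no change — umdosrof
  ⇒ Nenikic umdosrof
Among the options, 'umdosrof' alone shows every Nenikic change applied in order.

umdosrof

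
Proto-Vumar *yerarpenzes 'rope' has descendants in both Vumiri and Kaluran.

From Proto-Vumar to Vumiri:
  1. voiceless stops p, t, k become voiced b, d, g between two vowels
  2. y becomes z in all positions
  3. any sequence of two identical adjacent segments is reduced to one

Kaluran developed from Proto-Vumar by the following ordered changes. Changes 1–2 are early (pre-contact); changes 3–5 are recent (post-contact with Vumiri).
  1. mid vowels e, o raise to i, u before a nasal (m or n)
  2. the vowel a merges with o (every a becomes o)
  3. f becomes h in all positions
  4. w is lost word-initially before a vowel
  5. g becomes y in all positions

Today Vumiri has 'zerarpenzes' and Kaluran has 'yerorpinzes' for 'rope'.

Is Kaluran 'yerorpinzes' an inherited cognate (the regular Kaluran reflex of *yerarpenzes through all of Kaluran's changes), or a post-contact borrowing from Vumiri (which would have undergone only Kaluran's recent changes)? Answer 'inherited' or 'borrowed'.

inherited

If inherited, *yerarpenzes would pass through all of Kaluran's changes:
Kaluran: start from *yerarpenzes.
  rule 1 (pre-nasal raising): yerarpenzes → yerarpinzes
  rule 2 (vowel merger): yerarpinzes → yerorpinzes
  rule 3: no change — yerorpinzes
  rule 4: no change — yerorpinzes
  rule 5: no change — yerorpinzes
  ⇒ Kaluran yerorpinzes
If borrowed from Vumiri 'zerarpenzes' after the early changes, it would undergo only the recent ones:
  rule 3 (unconditioned shift): no change (zerarpenzes)
  rule 4 (glide loss): no change (zerarpenzes)
  rule 5 (unconditioned shift): no change (zerarpenzes)
  ⇒ as a loan: zerarpenzes
Kaluran 'yerorpinzes' matches the inherited outcome exactly, so it is an inherited cognate, not a loan.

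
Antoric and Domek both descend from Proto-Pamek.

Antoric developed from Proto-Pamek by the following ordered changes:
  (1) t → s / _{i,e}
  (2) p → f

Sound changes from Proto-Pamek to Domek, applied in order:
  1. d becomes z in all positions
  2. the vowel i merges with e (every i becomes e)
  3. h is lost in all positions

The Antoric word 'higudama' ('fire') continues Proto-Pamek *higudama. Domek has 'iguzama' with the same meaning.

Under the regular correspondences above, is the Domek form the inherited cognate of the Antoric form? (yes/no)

Derive the expected Domek reflex of *higudama:
Domek: start from *higudama.
  rule 1 (unconditioned shift): higudama → higuzama
  rule 2 (vowel merger): higuzama → heguzama
  rule 3 (h-loss): heguzama → eguzama
  ⇒ Domek eguzama
The regular Domek reflex would be 'eguzama', but the attested form is 'iguzama'. The correspondence is irregular, so they are not cognates (the Domek form has a different source).

no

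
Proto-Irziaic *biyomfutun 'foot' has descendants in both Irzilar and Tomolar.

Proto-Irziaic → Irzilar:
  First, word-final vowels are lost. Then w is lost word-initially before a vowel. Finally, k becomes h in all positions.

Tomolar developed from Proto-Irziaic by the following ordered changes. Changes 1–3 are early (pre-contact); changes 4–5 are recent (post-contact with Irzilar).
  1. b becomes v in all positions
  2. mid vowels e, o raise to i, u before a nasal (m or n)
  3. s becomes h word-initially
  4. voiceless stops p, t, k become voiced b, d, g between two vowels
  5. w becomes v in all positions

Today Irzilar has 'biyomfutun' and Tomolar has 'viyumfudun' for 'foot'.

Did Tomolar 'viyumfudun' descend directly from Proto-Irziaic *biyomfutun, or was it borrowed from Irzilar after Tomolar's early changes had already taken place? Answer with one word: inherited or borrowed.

inherited

If inherited, *biyomfutun would pass through all of Tomolar's changes:
Tomolar: start from *biyomfutun.
  rule 1 (unconditioned shift): biyomfutun → viyomfutun
  rule 2 (pre-nasal raising): viyomfutun → viyumfutun
  rule 3: no change — viyumfutun
  rule 4 (intervocalic voicing): viyumfutun → viyumfudun
  rule 5: no change — viyumfudun
  ⇒ Tomolar viyumfudun
If borrowed from Irzilar 'biyomfutun' after the early changes, it would undergo only the recent ones:
  rule 4 (intervocalic voicing): biyomfutun → biyomfudun
  rule 5 (unconditioned shift): no change (biyomfudun)
  ⇒ as a loan: biyomfudun
Tomolar 'viyumfudun' matches the inherited outcome exactly, so it is an inherited cognate, not a loan.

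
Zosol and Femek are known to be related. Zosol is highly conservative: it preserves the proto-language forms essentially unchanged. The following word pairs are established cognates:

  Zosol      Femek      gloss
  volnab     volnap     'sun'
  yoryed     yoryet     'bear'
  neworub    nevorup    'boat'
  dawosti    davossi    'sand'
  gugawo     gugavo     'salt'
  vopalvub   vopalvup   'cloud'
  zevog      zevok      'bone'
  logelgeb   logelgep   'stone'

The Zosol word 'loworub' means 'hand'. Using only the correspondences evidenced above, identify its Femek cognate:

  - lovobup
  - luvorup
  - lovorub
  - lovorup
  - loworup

lovorup

neworub ~ nevorup, dawosti ~ davossi — Zosol w corresponds to Femek v between vowels (before a back vowel).
volnab ~ volnap, neworub ~ nevorup — Zosol b corresponds to Femek p word-finally.
Applying these to Zosol 'loworub':
  loworub → lovorub   (w→v between vowels (before a back vowel))
  lovorub → lovorup   (b→p word-finally)
So the Femek cognate is 'lovorup'.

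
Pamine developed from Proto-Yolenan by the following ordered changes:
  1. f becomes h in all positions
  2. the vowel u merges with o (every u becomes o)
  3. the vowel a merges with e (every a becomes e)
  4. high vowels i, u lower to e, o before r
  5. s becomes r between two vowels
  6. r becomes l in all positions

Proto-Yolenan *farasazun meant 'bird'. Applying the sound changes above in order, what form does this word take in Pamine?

Pamine: start from *farasazun.
  rule 1 (unconditioned shift): farasazun → harasazun
  rule 2 (vowel merger): harasazun → harasazon
  rule 3 (vowel merger): harasazon → heresezon
  rule 4: no change — heresezon
  rule 5 (rhotacism): heresezon → hererezon
  rule 6 (unconditioned shift): hererezon → helelezon
  ⇒ Pamine helelezon

helelezon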